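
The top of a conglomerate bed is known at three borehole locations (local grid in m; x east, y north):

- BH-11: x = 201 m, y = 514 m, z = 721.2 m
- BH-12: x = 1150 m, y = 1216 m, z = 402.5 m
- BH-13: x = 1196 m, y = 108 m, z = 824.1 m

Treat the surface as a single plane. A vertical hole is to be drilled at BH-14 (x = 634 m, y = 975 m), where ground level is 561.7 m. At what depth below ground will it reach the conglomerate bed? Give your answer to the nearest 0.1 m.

Two edge vectors: BH-11→BH-12 = (949, 702, -318.7), BH-11→BH-13 = (995, -406, 102.9).
Normal n = (BH-11→BH-12) × (BH-11→BH-13) = (-57156.4, -414758.6, -1083784).
So ∂z/∂x = −n_x/n_z = −0.052738 and ∂z/∂y = −n_y/n_z = −0.382695.
Intercept c from BH-11: 721.2 + 10.60 + 196.71 = 928.51.
At (634, 975): z_contact = −33.44 − 373.13 + 928.51 = 521.94 m.
Depth below ground = 561.7 − 521.94 = 39.8 m.

39.8 m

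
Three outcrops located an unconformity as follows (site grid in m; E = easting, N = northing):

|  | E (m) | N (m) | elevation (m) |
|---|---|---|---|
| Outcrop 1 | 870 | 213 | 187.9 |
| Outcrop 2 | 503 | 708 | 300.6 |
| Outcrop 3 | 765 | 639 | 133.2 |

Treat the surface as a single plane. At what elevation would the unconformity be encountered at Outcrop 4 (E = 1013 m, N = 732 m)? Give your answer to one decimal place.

-73.7 m

Two edge vectors: Outcrop 1→Outcrop 2 = (-367, 495, 112.7), Outcrop 1→Outcrop 3 = (-105, 426, -54.7).
Normal n = (Outcrop 1→Outcrop 2) × (Outcrop 1→Outcrop 3) = (-75086.7, -31908.4, -104367).
So ∂z/∂E = −n_x/n_z = −0.719449 and ∂z/∂N = −n_y/n_z = −0.305733.
Intercept c from Outcrop 1: 187.9 + 625.92 + 65.12 = 878.94.
At (1013, 732): z = −728.8 − 223.8 + 878.94 = -73.7 m.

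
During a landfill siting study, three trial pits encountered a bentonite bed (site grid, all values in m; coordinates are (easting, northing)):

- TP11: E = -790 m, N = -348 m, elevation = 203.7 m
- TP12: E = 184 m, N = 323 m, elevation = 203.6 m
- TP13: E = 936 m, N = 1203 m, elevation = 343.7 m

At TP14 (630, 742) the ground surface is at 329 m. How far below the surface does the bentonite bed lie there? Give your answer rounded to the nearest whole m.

82 m

Two edge vectors: TP11→TP12 = (974, 671, -0.1), TP11→TP13 = (1726, 1551, 140).
Normal n = (TP11→TP12) × (TP11→TP13) = (94095.1, -136532.6, 352528).
So ∂z/∂E = −n_x/n_z = −0.26692 and ∂z/∂N = −n_y/n_z = 0.38730.
Intercept c from TP11: 203.7 − 210.86 + 134.78 = 127.62.
At (630, 742): z_contact = −168.2 + 287.4 + 127.62 = 246.8 m.
Depth below ground = 329 − 246.8 = 82 m.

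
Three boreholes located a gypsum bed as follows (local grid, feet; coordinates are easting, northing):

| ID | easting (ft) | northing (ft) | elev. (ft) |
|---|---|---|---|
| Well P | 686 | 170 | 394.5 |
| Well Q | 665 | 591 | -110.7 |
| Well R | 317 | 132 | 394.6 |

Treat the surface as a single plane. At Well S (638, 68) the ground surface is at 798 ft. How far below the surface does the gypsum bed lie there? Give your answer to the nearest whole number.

Two edge vectors: Well P→Well Q = (-21, 421, -505.2), Well P→Well R = (-369, -38, 0.1).
Normal n = (Well P→Well Q) × (Well P→Well R) = (-19155.5, 186420.9, 156147).
So ∂z/∂easting = −n_x/n_z = 0.12268 and ∂z/∂northing = −n_y/n_z = −1.19388.
Intercept c from Well P: 394.5 − 84.16 + 202.96 = 513.30.
At (638, 68): z_contact = 78.3 − 81.2 + 513.30 = 510.4 ft.
Depth below ground = 798 − 510.4 = 288 ft.

288 ft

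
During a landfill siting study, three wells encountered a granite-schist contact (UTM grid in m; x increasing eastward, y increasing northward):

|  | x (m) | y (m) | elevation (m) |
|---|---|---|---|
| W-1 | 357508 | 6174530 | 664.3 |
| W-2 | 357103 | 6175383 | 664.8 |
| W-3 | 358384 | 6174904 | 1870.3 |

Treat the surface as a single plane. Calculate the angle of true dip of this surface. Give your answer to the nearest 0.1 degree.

51.7°

Let the plane be z = a·x + b·y + c.
W-2−W-1: −405a + 853b = 0.5;  W-3−W-1: 876a + 374b = 1206.
Solving gives a = 1.14447, b = 0.54397.
Gradient magnitude |∇z| = √(a² + b²) = √(1.30981 + 0.29591) = 1.26717.
True dip = arctan(1.26717) = 51.7°, dipping toward WSW (azimuth ≈ 245°).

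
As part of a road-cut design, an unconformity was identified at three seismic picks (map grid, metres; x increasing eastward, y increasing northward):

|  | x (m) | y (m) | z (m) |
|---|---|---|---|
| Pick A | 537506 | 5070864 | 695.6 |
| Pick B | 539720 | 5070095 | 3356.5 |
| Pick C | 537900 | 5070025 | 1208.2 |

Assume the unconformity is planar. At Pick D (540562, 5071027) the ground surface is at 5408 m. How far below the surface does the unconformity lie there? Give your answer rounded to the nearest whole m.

Two edge vectors: Pick A→Pick B = (2214, -769, 2660.9), Pick A→Pick C = (394, -839, 512.6).
Normal n = (Pick A→Pick B) × (Pick A→Pick C) = (1838305.7, -86501.8, -1554560).
So ∂z/∂x = −n_x/n_z = 1.18252477 and ∂z/∂y = −n_y/n_z = −0.05564391.
Intercept c from Pick A: 695.6 − 635614.16 + 282162.71 = −352755.85.
At (540562, 5071027): z_contact = 639228.0 − 282171.8 − 352755.85 = 4300.3 m.
Depth below ground = 5408 − 4300.3 = 1108 m.

1108 m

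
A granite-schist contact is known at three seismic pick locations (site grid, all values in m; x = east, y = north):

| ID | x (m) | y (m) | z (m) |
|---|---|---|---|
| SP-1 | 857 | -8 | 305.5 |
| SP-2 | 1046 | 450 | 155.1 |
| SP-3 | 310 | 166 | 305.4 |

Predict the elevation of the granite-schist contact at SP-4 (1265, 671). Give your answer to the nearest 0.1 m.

70.7 m

Two edge vectors: SP-1→SP-2 = (189, 458, -150.4), SP-1→SP-3 = (-547, 174, -0.1).
Normal n = (SP-1→SP-2) × (SP-1→SP-3) = (26123.8, 82287.7, 283412).
So ∂z/∂x = −n_x/n_z = −0.092176 and ∂z/∂y = −n_y/n_z = −0.290347.
Intercept c from SP-1: 305.5 + 78.99 − 2.32 = 382.17.
At (1265, 671): z = −116.6 − 194.8 + 382.17 = 70.7 m.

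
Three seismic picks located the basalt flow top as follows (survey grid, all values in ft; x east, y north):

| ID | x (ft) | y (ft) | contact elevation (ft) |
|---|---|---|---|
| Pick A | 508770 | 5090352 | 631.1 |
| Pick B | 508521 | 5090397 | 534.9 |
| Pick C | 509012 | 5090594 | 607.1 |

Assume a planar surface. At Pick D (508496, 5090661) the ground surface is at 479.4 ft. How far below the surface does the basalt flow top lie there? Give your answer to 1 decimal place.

60.9 ft

Let the plane be z = a·x + b·y + c.
Pick B−Pick A: −249a + 45b = −96.2;  Pick C−Pick A: 242a + 242b = −24.
Solving gives a = 0.312031259, b = −0.411204813.
Then c = 631.1 − a·508770 − b·5090352 = 1935056.20.
At (508496, 5090661): z_contact = 158666.65 − 2093304.30 + 1935056.20 = 418.54 ft.
Depth below ground = 479.4 − 418.54 = 60.9 ft.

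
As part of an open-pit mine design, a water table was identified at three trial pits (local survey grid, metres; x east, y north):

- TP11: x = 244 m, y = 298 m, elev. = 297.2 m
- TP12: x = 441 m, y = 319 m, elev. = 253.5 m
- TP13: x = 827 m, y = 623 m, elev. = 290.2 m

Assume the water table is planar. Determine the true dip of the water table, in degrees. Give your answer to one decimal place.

Let the plane be z = a·x + b·y + c.
TP12−TP11: 197a + 21b = −43.7;  TP13−TP11: 583a + 325b = −7.
Solving gives a = −0.27144, b = 0.46538.
Gradient magnitude |∇z| = √(a² + b²) = √(0.07368 + 0.21657) = 0.53875.
True dip = arctan(0.53875) = 28.3°, dipping toward SSE (azimuth ≈ 150°).

28.3°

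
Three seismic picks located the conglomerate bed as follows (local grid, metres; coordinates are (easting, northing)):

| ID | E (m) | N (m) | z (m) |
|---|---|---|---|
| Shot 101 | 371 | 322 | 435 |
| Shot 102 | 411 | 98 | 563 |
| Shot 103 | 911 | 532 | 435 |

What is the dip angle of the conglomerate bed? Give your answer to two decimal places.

Two edge vectors: Shot 101→Shot 102 = (40, -224, 128), Shot 101→Shot 103 = (540, 210, 0).
Normal n = (Shot 101→Shot 102) × (Shot 101→Shot 103) = (-26880, 69120, 129360).
So ∂z/∂E = −n_x/n_z = 0.20779 and ∂z/∂N = −n_y/n_z = −0.53432.
Gradient magnitude |∇z| = √(a² + b²) = √(0.04318 + 0.28550) = 0.57330.
True dip = arctan(0.57330) = 29.83°, dipping toward NNW (azimuth ≈ 339°).

29.83°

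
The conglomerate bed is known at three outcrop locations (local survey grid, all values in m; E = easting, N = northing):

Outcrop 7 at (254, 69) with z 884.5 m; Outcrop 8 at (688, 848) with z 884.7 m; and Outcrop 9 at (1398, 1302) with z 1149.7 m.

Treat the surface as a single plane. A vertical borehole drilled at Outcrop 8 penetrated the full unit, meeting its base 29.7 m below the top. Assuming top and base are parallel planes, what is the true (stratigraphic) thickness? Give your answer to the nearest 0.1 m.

Two edge vectors: Outcrop 7→Outcrop 8 = (434, 779, 0.2), Outcrop 7→Outcrop 9 = (1144, 1233, 265.2).
Normal n = (Outcrop 7→Outcrop 8) × (Outcrop 7→Outcrop 9) = (206344.2, -114868, -356054).
So ∂z/∂E = −n_x/n_z = 0.57953 and ∂z/∂N = −n_y/n_z = −0.32261.
|∇z| = √(a²+b²) = 0.66328, so dip δ = arctan(0.66328) = 33.56°.
True thickness = vertical thickness × cos δ = 29.7 × cos 33.56° = 24.8 m.

24.8 m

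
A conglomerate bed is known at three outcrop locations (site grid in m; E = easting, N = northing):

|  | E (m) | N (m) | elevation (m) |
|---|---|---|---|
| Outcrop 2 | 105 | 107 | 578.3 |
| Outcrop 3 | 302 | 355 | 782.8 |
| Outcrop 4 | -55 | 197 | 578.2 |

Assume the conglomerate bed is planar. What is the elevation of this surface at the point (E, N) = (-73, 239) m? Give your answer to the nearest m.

596 m

Two edge vectors: Outcrop 2→Outcrop 3 = (197, 248, 204.5), Outcrop 2→Outcrop 4 = (-160, 90, -0.1).
Normal n = (Outcrop 2→Outcrop 3) × (Outcrop 2→Outcrop 4) = (-18429.8, -32700.3, 57410).
So ∂z/∂E = −n_x/n_z = 0.32102 and ∂z/∂N = −n_y/n_z = 0.56959.
Intercept c from Outcrop 2: 578.3 − 33.71 − 60.95 = 483.65.
At (-73, 239): z = −23.4 + 136.1 + 483.65 = 596.3 m.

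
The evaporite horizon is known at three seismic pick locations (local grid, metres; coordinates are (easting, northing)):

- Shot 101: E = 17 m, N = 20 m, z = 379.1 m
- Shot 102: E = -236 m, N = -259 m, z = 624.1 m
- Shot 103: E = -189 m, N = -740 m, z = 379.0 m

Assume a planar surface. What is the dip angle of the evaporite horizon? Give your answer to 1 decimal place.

55.1°

Let the plane be z = a·E + b·N + c.
Shot 102−Shot 101: −253a − 279b = 245;  Shot 103−Shot 101: −206a − 760b = −0.1.
Solving gives a = −1.38145, b = 0.37458.
Gradient magnitude |∇z| = √(a² + b²) = √(1.90841 + 0.14031) = 1.43133.
True dip = arctan(1.43133) = 55.1°, dipping toward ESE (azimuth ≈ 105°).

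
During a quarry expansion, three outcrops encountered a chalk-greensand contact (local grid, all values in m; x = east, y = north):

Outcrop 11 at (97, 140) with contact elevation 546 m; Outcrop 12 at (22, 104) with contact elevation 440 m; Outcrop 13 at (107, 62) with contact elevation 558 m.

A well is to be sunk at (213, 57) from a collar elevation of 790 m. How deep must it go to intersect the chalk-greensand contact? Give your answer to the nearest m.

Two edge vectors: Outcrop 11→Outcrop 12 = (-75, -36, -106), Outcrop 11→Outcrop 13 = (10, -78, 12).
Normal n = (Outcrop 11→Outcrop 12) × (Outcrop 11→Outcrop 13) = (-8700, -160, 6210).
So ∂z/∂x = −n_x/n_z = 1.40097 and ∂z/∂y = −n_y/n_z = 0.02576.
Intercept c from Outcrop 11: 546 − 135.89 − 3.61 = 406.50.
At (213, 57): z_contact = 298.4 + 1.5 + 406.50 = 706.4 m.
Depth below ground = 790 − 706.4 = 84 m.

84 m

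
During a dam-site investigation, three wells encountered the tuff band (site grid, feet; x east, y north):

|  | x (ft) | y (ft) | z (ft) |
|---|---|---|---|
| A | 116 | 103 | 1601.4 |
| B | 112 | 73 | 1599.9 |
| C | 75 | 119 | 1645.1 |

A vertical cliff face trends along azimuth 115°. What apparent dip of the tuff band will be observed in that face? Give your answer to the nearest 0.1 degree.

44.4°

Two edge vectors: A→B = (-4, -30, -1.5), A→C = (-41, 16, 43.7).
Normal n = (A→B) × (A→C) = (-1287, 236.3, -1294).
So ∂z/∂x = −n_x/n_z = −0.99459 and ∂z/∂y = −n_y/n_z = 0.18261.
Unit vector along 115° is (sin 115°, cos 115°) = (0.9063, -0.4226).
Slope in that direction = a·(0.9063) + b·(-0.4226) = −0.97858.
Apparent dip = arctan|0.97858| = 44.4° (true dip is 45.3°, so apparent ≤ true as expected).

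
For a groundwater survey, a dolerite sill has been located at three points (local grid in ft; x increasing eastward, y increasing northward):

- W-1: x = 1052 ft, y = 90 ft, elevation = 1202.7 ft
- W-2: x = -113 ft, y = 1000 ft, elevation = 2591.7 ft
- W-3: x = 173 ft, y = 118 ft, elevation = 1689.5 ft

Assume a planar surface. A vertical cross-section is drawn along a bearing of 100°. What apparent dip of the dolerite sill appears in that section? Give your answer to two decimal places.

33.69°

Let the plane be z = a·x + b·y + c.
W-2−W-1: −1165a + 910b = 1389;  W-3−W-1: −879a + 28b = 486.8.
Solving gives a = −0.52667, b = 0.85212.
Unit vector along 100° is (sin 100°, cos 100°) = (0.9848, -0.1736).
Slope in that direction = a·(0.9848) + b·(-0.1736) = −0.66664.
Apparent dip = arctan|0.66664| = 33.69° (true dip is 45.0°, so apparent ≤ true as expected).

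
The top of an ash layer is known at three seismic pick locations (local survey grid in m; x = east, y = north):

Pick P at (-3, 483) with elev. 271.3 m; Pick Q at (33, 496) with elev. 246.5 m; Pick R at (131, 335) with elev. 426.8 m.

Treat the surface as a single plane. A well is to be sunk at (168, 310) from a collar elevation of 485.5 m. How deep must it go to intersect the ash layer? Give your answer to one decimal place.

Let the plane be z = a·x + b·y + c.
Pick Q−Pick P: 36a + 13b = −24.8;  Pick R−Pick P: 134a − 148b = 155.5.
Solving gives a = −0.23322, b = −1.26184.
Then c = 271.3 − a·-3 − b·483 = 880.07.
At (168, 310): z_contact = −39.18 − 391.17 + 880.07 = 449.72 m.
Depth below ground = 485.5 − 449.72 = 35.8 m.

35.8 m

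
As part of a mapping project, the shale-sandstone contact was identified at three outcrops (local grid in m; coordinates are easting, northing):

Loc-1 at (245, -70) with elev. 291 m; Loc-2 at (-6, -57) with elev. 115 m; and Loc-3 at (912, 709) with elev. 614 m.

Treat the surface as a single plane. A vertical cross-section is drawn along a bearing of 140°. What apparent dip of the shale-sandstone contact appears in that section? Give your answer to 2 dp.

30.16°

Two edge vectors: Loc-1→Loc-2 = (-251, 13, -176), Loc-1→Loc-3 = (667, 779, 323).
Normal n = (Loc-1→Loc-2) × (Loc-1→Loc-3) = (141303, -36319, -204200).
So ∂z/∂easting = −n_x/n_z = 0.69198 and ∂z/∂northing = −n_y/n_z = −0.17786.
Unit vector along 140° is (sin 140°, cos 140°) = (0.6428, -0.7660).
Slope in that direction = a·(0.6428) + b·(-0.7660) = 0.58105.
Apparent dip = arctan|0.58105| = 30.16° (true dip is 35.5°, so apparent ≤ true as expected).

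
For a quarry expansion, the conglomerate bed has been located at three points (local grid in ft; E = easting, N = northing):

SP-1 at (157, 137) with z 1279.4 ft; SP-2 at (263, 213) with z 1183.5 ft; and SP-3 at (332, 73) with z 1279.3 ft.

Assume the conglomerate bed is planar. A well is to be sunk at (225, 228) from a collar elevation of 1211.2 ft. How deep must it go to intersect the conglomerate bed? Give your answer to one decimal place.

Let the plane be z = a·E + b·N + c.
SP-2−SP-1: 106a + 76b = −95.9;  SP-3−SP-1: 175a − 64b = −0.1.
Solving gives a = −0.30597, b = −0.83509.
Then c = 1279.4 − a·157 − b·137 = 1441.85.
At (225, 228): z_contact = −68.84 − 190.40 + 1441.85 = 1182.60 ft.
Depth below ground = 1211.2 − 1182.60 = 28.6 ft.

28.6 ft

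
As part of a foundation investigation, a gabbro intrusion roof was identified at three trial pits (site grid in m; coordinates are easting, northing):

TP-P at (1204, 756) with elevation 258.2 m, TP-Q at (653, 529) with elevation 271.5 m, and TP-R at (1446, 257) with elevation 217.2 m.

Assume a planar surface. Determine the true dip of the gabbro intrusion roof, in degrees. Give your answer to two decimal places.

Let the plane be z = a·easting + b·northing + c.
TP-Q−TP-P: −551a − 227b = 13.3;  TP-R−TP-P: 242a − 499b = −41.
Solving gives a = −0.04833, b = 0.05873.
Gradient magnitude |∇z| = √(a² + b²) = √(0.00234 + 0.00345) = 0.07606.
True dip = arctan(0.07606) = 4.35°, dipping toward SE (azimuth ≈ 141°).

4.35°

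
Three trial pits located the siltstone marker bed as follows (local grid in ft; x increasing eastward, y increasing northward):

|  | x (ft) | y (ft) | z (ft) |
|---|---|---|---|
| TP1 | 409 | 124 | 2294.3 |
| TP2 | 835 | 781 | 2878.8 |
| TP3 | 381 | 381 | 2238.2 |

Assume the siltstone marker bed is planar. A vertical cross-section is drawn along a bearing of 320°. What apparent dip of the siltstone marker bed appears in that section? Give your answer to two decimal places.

Two edge vectors: TP1→TP2 = (426, 657, 584.5), TP1→TP3 = (-28, 257, -56.1).
Normal n = (TP1→TP2) × (TP1→TP3) = (-187074.2, 7532.6, 127878).
So ∂z/∂x = −n_x/n_z = 1.46291 and ∂z/∂y = −n_y/n_z = −0.05890.
Unit vector along 320° is (sin 320°, cos 320°) = (-0.6428, 0.7660).
Slope in that direction = a·(-0.6428) + b·(0.7660) = −0.98546.
Apparent dip = arctan|0.98546| = 44.58° (true dip is 55.7°, so apparent ≤ true as expected).

44.58°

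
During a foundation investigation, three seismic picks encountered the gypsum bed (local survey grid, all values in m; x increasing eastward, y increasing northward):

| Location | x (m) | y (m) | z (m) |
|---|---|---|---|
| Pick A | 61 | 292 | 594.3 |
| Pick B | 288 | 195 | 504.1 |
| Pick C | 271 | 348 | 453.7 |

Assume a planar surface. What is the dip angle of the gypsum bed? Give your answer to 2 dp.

34.52°

Let the plane be z = a·x + b·y + c.
Pick B−Pick A: 227a − 97b = −90.2;  Pick C−Pick A: 210a + 56b = −140.6.
Solving gives a = −0.56494, b = −0.39218.
Gradient magnitude |∇z| = √(a² + b²) = √(0.31916 + 0.15381) = 0.68773.
True dip = arctan(0.68773) = 34.52°, dipping toward NE (azimuth ≈ 055°).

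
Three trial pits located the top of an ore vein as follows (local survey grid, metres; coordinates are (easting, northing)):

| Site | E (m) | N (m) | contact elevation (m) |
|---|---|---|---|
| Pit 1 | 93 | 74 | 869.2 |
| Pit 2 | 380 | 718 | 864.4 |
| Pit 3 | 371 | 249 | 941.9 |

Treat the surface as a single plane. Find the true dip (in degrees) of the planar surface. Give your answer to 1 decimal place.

22.2°

Let the plane be z = a·E + b·N + c.
Pit 2−Pit 1: 287a + 644b = −4.8;  Pit 3−Pit 1: 278a + 175b = 72.7.
Solving gives a = 0.37000, b = −0.17235.
Gradient magnitude |∇z| = √(a² + b²) = √(0.13690 + 0.02970) = 0.40817.
True dip = arctan(0.40817) = 22.2°, dipping toward WNW (azimuth ≈ 295°).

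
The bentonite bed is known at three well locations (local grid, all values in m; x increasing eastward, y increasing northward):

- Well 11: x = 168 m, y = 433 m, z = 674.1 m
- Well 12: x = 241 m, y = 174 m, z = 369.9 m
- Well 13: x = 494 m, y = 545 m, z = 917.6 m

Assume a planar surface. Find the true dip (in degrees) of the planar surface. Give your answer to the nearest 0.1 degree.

Let the plane be z = a·x + b·y + c.
Well 12−Well 11: 73a − 259b = −304.2;  Well 13−Well 11: 326a + 112b = 243.5.
Solving gives a = 0.31310, b = 1.26277.
Gradient magnitude |∇z| = √(a² + b²) = √(0.09803 + 1.59458) = 1.30100.
True dip = arctan(1.30100) = 52.5°, dipping toward SSW (azimuth ≈ 194°).

52.5°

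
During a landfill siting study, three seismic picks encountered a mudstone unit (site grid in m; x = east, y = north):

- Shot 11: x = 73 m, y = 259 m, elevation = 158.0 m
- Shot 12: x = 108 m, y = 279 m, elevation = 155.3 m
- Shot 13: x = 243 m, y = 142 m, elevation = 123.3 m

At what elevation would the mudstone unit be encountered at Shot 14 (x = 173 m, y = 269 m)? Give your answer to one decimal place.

Let the plane be z = a·x + b·y + c.
Shot 12−Shot 11: 35a + 20b = −2.7;  Shot 13−Shot 11: 170a − 117b = −34.7.
Solving gives a = −0.13474, b = 0.10080.
Then c = 158 − a·73 − b·259 = 141.73.
At (173, 269): z = −23.3 + 27.1 + 141.73 = 145.5 m.

145.5 m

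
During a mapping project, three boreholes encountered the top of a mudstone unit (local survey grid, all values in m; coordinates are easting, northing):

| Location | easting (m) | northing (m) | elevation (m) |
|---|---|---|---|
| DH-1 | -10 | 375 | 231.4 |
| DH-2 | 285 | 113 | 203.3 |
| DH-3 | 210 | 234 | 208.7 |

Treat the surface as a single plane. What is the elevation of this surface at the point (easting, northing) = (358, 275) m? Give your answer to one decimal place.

189.1 m

Two edge vectors: DH-1→DH-2 = (295, -262, -28.1), DH-1→DH-3 = (220, -141, -22.7).
Normal n = (DH-1→DH-2) × (DH-1→DH-3) = (1985.3, 514.5, 16045).
So ∂z/∂easting = −n_x/n_z = −0.12373 and ∂z/∂northing = −n_y/n_z = −0.03207.
Intercept c from DH-1: 231.4 − 1.24 + 12.02 = 242.19.
At (358, 275): z = −44.3 − 8.8 + 242.19 = 189.1 m.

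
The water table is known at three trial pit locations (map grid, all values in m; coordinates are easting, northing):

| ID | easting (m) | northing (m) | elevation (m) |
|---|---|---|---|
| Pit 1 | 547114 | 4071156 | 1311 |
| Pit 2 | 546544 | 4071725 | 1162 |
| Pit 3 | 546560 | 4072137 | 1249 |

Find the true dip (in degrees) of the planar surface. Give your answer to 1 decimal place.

26.3°

Let the plane be z = a·easting + b·northing + c.
Pit 2−Pit 1: −570a + 569b = −149;  Pit 3−Pit 1: −554a + 981b = −62.
Solving gives a = 0.45458, b = 0.19351.
Gradient magnitude |∇z| = √(a² + b²) = √(0.20664 + 0.03745) = 0.49405.
True dip = arctan(0.49405) = 26.3°, dipping toward WSW (azimuth ≈ 247°).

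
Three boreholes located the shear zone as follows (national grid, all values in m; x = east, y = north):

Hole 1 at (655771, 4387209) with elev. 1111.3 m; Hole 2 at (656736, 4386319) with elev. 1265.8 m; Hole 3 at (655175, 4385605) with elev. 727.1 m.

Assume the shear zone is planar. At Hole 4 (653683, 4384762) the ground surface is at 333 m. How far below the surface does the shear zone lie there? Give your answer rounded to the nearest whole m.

142 m

Two edge vectors: Hole 1→Hole 2 = (965, -890, 154.5), Hole 1→Hole 3 = (-596, -1604, -384.2).
Normal n = (Hole 1→Hole 2) × (Hole 1→Hole 3) = (589756, 278671, -2078300).
So ∂z/∂x = −n_x/n_z = 0.28376846 and ∂z/∂y = −n_y/n_z = 0.13408603.
Intercept c from Hole 1: 1111.3 − 186087.13 − 588263.45 = −773239.28.
At (653683, 4384762): z_contact = 185494.6 + 587935.3 − 773239.28 = 190.7 m.
Depth below ground = 333 − 190.7 = 142 m.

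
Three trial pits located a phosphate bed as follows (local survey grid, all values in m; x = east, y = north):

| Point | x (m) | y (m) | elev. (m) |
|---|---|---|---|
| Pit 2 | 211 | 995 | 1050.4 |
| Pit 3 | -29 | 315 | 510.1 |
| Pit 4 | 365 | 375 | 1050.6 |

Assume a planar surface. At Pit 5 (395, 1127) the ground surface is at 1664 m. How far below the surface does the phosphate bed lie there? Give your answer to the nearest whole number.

327 m

Two edge vectors: Pit 2→Pit 3 = (-240, -680, -540.3), Pit 2→Pit 4 = (154, -620, 0.2).
Normal n = (Pit 2→Pit 3) × (Pit 2→Pit 4) = (-335122, -83158.2, 253520).
So ∂z/∂x = −n_x/n_z = 1.32188 and ∂z/∂y = −n_y/n_z = 0.32801.
Intercept c from Pit 2: 1050.4 − 278.92 − 326.37 = 445.11.
At (395, 1127): z_contact = 522.1 + 369.7 + 445.11 = 1336.9 m.
Depth below ground = 1664 − 1336.9 = 327 m.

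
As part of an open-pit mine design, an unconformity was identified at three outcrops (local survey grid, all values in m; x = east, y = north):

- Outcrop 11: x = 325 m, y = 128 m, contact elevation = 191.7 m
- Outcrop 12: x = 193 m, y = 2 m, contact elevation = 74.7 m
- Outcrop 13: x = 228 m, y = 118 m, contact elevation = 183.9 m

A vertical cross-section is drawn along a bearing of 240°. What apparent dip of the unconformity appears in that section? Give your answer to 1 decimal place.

24.6°

Let the plane be z = a·x + b·y + c.
Outcrop 12−Outcrop 11: −132a − 126b = −117;  Outcrop 13−Outcrop 11: −97a − 10b = −7.8.
Solving gives a = −0.01717, b = 0.94656.
Unit vector along 240° is (sin 240°, cos 240°) = (-0.8660, -0.5000).
Slope in that direction = a·(-0.8660) + b·(-0.5000) = −0.45841.
Apparent dip = arctan|0.45841| = 24.6° (true dip is 43.4°, so apparent ≤ true as expected).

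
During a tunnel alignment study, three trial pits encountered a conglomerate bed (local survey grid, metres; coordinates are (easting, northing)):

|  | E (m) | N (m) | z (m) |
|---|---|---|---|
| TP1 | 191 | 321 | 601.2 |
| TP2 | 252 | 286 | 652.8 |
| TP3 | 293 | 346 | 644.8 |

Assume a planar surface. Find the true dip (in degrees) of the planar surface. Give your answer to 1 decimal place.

37.0°

Two edge vectors: TP1→TP2 = (61, -35, 51.6), TP1→TP3 = (102, 25, 43.6).
Normal n = (TP1→TP2) × (TP1→TP3) = (-2816, 2603.6, 5095).
So ∂z/∂E = −n_x/n_z = 0.55270 and ∂z/∂N = −n_y/n_z = −0.51101.
Gradient magnitude |∇z| = √(a² + b²) = √(0.30548 + 0.26113) = 0.75273.
True dip = arctan(0.75273) = 37.0°, dipping toward NW (azimuth ≈ 313°).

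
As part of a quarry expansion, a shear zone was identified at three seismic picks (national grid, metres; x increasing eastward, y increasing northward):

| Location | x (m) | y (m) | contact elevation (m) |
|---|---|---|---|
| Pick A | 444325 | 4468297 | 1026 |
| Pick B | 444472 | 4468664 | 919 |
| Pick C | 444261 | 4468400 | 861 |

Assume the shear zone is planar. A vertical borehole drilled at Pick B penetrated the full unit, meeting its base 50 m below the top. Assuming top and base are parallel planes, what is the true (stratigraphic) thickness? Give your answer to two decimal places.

27.56 m

Two edge vectors: Pick A→Pick B = (147, 367, -107), Pick A→Pick C = (-64, 103, -165).
Normal n = (Pick A→Pick B) × (Pick A→Pick C) = (-49534, 31103, 38629).
So ∂z/∂x = −n_x/n_z = 1.28230 and ∂z/∂y = −n_y/n_z = −0.80517.
|∇z| = √(a²+b²) = 1.51413, so dip δ = arctan(1.51413) = 56.56°.
True thickness = vertical thickness × cos δ = 50 × cos 56.56° = 27.56 m.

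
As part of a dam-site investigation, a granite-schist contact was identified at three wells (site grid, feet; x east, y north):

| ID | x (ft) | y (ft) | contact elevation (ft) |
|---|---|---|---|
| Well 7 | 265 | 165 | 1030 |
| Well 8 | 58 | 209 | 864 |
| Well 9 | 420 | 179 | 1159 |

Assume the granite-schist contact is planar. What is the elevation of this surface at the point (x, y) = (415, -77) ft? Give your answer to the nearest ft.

Two edge vectors: Well 7→Well 8 = (-207, 44, -166), Well 7→Well 9 = (155, 14, 129).
Normal n = (Well 7→Well 8) × (Well 7→Well 9) = (8000, 973, -9718).
So ∂z/∂x = −n_x/n_z = 0.82321 and ∂z/∂y = −n_y/n_z = 0.10012.
Intercept c from Well 7: 1030 − 218.15 − 16.52 = 795.33.
At (415, -77): z = 341.6 − 7.7 + 795.33 = 1129.3 ft.

1129 ft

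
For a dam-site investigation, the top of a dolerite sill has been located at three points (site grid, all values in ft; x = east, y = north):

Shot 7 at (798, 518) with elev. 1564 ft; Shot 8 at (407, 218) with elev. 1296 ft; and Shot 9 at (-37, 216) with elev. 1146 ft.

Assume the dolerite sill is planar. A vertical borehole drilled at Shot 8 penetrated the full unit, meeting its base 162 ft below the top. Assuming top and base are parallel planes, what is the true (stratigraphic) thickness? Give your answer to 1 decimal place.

Two edge vectors: Shot 7→Shot 8 = (-391, -300, -268), Shot 7→Shot 9 = (-835, -302, -418).
Normal n = (Shot 7→Shot 8) × (Shot 7→Shot 9) = (44464, 60342, -132418).
So ∂z/∂x = −n_x/n_z = 0.33579 and ∂z/∂y = −n_y/n_z = 0.45569.
|∇z| = √(a²+b²) = 0.56605, so dip δ = arctan(0.56605) = 29.51°.
True thickness = vertical thickness × cos δ = 162 × cos 29.51° = 141.0 ft.

141.0 ft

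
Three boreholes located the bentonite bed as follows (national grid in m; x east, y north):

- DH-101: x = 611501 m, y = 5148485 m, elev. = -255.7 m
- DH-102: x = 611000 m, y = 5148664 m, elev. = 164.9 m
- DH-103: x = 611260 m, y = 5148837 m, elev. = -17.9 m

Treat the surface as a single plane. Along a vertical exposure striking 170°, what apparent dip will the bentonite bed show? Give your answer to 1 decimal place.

Let the plane be z = a·x + b·y + c.
DH-102−DH-101: −501a + 179b = 420.6;  DH-103−DH-101: −241a + 352b = 237.8.
Solving gives a = −0.79185, b = 0.13342.
Unit vector along 170° is (sin 170°, cos 170°) = (0.1736, -0.9848).
Slope in that direction = a·(0.1736) + b·(-0.9848) = −0.26890.
Apparent dip = arctan|0.26890| = 15.1° (true dip is 38.8°, so apparent ≤ true as expected).

15.1°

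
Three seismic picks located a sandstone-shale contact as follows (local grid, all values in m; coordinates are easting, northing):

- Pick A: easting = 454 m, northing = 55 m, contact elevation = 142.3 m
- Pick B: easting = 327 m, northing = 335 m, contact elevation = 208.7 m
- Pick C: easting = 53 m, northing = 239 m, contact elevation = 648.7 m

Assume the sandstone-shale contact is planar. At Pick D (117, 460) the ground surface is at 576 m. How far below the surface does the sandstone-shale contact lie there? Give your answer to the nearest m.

114 m

Two edge vectors: Pick A→Pick B = (-127, 280, 66.4), Pick A→Pick C = (-401, 184, 506.4).
Normal n = (Pick A→Pick B) × (Pick A→Pick C) = (129574.4, 37686.4, 88912).
So ∂z/∂easting = −n_x/n_z = −1.45733 and ∂z/∂northing = −n_y/n_z = −0.42386.
Intercept c from Pick A: 142.3 + 661.63 + 23.31 = 827.24.
At (117, 460): z_contact = −170.5 − 195.0 + 827.24 = 461.8 m.
Depth below ground = 576 − 461.8 = 114 m.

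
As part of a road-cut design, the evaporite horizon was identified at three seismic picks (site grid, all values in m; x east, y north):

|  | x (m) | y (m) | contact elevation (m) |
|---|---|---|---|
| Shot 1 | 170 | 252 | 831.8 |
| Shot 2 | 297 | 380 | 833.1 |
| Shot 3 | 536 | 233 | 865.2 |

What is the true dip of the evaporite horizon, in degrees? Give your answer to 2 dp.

Let the plane be z = a·x + b·y + c.
Shot 2−Shot 1: 127a + 128b = 1.3;  Shot 3−Shot 1: 366a − 19b = 33.4.
Solving gives a = 0.08729, b = −0.07645.
Gradient magnitude |∇z| = √(a² + b²) = √(0.00762 + 0.00584) = 0.11603.
True dip = arctan(0.11603) = 6.62°, dipping toward NW (azimuth ≈ 311°).

6.62°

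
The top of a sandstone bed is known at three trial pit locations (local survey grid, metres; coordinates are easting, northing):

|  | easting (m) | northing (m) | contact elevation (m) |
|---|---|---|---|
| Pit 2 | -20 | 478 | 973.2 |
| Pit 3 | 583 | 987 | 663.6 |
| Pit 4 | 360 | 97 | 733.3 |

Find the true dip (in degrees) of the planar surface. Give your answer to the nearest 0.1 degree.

Two edge vectors: Pit 2→Pit 3 = (603, 509, -309.6), Pit 2→Pit 4 = (380, -381, -239.9).
Normal n = (Pit 2→Pit 3) × (Pit 2→Pit 4) = (-240066.7, 27011.7, -423163).
So ∂z/∂easting = −n_x/n_z = −0.56731 and ∂z/∂northing = −n_y/n_z = 0.06383.
Gradient magnitude |∇z| = √(a² + b²) = √(0.32185 + 0.00407) = 0.57089.
True dip = arctan(0.57089) = 29.7°, dipping toward E (azimuth ≈ 096°).

29.7°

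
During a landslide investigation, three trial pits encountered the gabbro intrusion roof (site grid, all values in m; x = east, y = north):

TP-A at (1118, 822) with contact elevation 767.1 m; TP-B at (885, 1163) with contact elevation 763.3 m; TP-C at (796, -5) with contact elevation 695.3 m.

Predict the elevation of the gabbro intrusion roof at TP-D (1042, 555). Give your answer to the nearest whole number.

Let the plane be z = a·x + b·y + c.
TP-B−TP-A: −233a + 341b = −3.8;  TP-C−TP-A: −322a − 827b = −71.8.
Solving gives a = 0.09133, b = 0.05126.
Then c = 767.1 − a·1118 − b·822 = 622.86.
At (1042, 555): z = 95.2 + 28.4 + 622.86 = 746.5 m.

746 m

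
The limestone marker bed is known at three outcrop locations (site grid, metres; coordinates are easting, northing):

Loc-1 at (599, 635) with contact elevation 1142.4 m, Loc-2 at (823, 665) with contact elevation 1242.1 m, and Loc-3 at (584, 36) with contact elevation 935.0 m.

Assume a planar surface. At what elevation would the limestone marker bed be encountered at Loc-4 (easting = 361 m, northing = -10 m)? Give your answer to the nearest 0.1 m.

830.3 m

Let the plane be z = a·easting + b·northing + c.
Loc-2−Loc-1: 224a + 30b = 99.7;  Loc-3−Loc-1: −15a − 599b = −207.4.
Solving gives a = 0.40006, b = 0.33623.
Then c = 1142.4 − a·599 − b·635 = 689.26.
At (361, -10): z = 144.4 − 3.4 + 689.26 = 830.3 m.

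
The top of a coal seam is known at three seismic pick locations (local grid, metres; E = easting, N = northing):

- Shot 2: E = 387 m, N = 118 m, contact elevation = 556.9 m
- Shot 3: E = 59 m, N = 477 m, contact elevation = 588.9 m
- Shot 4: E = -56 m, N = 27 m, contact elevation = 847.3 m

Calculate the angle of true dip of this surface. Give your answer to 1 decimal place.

35.4°

Let the plane be z = a·E + b·N + c.
Shot 3−Shot 2: −328a + 359b = 32;  Shot 4−Shot 2: −443a − 91b = 290.4.
Solving gives a = −0.56736, b = −0.42923.
Gradient magnitude |∇z| = √(a² + b²) = √(0.32190 + 0.18424) = 0.71143.
True dip = arctan(0.71143) = 35.4°, dipping toward NE (azimuth ≈ 053°).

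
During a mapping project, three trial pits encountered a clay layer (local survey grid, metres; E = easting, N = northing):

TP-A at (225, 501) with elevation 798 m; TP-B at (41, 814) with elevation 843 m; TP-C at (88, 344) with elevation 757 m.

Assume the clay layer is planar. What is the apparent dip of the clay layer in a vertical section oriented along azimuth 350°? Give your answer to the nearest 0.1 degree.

9.9°

Let the plane be z = a·E + b·N + c.
TP-B−TP-A: −184a + 313b = 45;  TP-C−TP-A: −137a − 157b = −41.
Solving gives a = 0.08037, b = 0.19102.
Unit vector along 350° is (sin 350°, cos 350°) = (-0.1736, 0.9848).
Slope in that direction = a·(-0.1736) + b·(0.9848) = 0.17416.
Apparent dip = arctan|0.17416| = 9.9° (true dip is 11.7°, so apparent ≤ true as expected).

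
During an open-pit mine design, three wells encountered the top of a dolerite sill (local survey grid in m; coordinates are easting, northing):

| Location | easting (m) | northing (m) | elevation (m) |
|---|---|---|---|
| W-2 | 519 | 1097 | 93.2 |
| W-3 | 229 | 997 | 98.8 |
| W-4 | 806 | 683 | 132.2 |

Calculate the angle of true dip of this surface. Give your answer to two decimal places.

5.00°

Let the plane be z = a·easting + b·northing + c.
W-3−W-2: −290a − 100b = 5.6;  W-4−W-2: 287a − 414b = 39.
Solving gives a = 0.01063, b = −0.08683.
Gradient magnitude |∇z| = √(a² + b²) = √(0.00011 + 0.00754) = 0.08748.
True dip = arctan(0.08748) = 5.00°, dipping toward N (azimuth ≈ 353°).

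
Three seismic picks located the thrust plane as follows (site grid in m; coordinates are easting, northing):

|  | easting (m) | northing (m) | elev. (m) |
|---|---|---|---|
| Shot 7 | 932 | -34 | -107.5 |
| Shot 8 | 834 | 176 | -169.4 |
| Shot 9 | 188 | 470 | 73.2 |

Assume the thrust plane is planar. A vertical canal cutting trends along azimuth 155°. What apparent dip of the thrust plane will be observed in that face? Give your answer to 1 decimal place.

Two edge vectors: Shot 7→Shot 8 = (-98, 210, -61.9), Shot 7→Shot 9 = (-744, 504, 180.7).
Normal n = (Shot 7→Shot 8) × (Shot 7→Shot 9) = (69144.6, 63762.2, 106848).
So ∂z/∂easting = −n_x/n_z = −0.64713 and ∂z/∂northing = −n_y/n_z = −0.59676.
Unit vector along 155° is (sin 155°, cos 155°) = (0.4226, -0.9063).
Slope in that direction = a·(0.4226) + b·(-0.9063) = 0.26736.
Apparent dip = arctan|0.26736| = 15.0° (true dip is 41.4°, so apparent ≤ true as expected).

15.0°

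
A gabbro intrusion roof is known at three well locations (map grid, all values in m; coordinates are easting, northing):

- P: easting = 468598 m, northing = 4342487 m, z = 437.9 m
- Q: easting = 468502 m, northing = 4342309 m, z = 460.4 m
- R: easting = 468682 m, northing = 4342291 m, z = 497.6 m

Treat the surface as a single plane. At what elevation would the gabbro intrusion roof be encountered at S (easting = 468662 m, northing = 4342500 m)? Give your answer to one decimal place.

Two edge vectors: P→Q = (-96, -178, 22.5), P→R = (84, -196, 59.7).
Normal n = (P→Q) × (P→R) = (-6216.6, 7621.2, 33768).
So ∂z/∂easting = −n_x/n_z = 0.184097370 and ∂z/∂northing = −n_y/n_z = −0.225692964.
Intercept c from P: 437.9 − 86267.66 + 980068.76 = 894239.00.
At (468662, 4342500): z = 86279.4 − 980071.7 + 894239.00 = 446.7 m.

446.7 m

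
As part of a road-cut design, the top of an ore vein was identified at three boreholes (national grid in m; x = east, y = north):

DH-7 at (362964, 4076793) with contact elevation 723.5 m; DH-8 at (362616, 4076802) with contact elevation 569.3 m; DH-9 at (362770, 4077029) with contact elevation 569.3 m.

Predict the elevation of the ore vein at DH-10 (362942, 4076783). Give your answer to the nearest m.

717 m

Let the plane be z = a·x + b·y + c.
DH-8−DH-7: −348a + 9b = −154.2;  DH-9−DH-7: −194a + 236b = −154.2.
Solving gives a = 0.43546316, b = −0.29542435.
Then c = 723.5 − a·362964 − b·4076793 = 1047049.97.
At (362942, 4076783): z = 158047.9 − 1204381.0 + 1047049.97 = 716.9 m.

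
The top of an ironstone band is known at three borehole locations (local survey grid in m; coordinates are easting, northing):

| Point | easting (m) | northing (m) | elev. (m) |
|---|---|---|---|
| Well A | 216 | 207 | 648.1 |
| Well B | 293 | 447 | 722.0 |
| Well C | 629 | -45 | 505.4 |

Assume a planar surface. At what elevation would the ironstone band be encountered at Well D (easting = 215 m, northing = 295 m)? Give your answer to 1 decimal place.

679.1 m

Two edge vectors: Well A→Well B = (77, 240, 73.9), Well A→Well C = (413, -252, -142.7).
Normal n = (Well A→Well B) × (Well A→Well C) = (-15625.2, 41508.6, -118524).
So ∂z/∂easting = −n_x/n_z = −0.13183 and ∂z/∂northing = −n_y/n_z = 0.35021.
Intercept c from Well A: 648.1 + 28.48 − 72.49 = 604.08.
At (215, 295): z = −28.3 + 103.3 + 604.08 = 679.1 m.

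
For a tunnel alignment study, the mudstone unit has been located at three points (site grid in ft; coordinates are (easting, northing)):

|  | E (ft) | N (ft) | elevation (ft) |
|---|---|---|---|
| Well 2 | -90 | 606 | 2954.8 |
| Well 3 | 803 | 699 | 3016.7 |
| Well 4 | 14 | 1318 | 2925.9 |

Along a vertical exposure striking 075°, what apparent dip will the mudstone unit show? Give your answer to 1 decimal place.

Two edge vectors: Well 2→Well 3 = (893, 93, 61.9), Well 2→Well 4 = (104, 712, -28.9).
Normal n = (Well 2→Well 3) × (Well 2→Well 4) = (-46760.5, 32245.3, 626144).
So ∂z/∂E = −n_x/n_z = 0.07468 and ∂z/∂N = −n_y/n_z = −0.05150.
Unit vector along 075° is (sin 75°, cos 75°) = (0.9659, 0.2588).
Slope in that direction = a·(0.9659) + b·(0.2588) = 0.05881.
Apparent dip = arctan|0.05881| = 3.4° (true dip is 5.2°, so apparent ≤ true as expected).

3.4°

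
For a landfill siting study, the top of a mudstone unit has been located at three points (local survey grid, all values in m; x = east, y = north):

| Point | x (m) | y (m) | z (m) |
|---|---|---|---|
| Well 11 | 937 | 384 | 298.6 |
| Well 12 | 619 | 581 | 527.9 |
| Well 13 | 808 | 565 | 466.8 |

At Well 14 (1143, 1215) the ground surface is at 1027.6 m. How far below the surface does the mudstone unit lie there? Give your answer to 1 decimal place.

Let the plane be z = a·x + b·y + c.
Well 12−Well 11: −318a + 197b = 229.3;  Well 13−Well 11: −129a + 181b = 168.2.
Solving gives a = −0.260317, b = 0.743752.
Then c = 298.6 − a·937 − b·384 = 256.92.
At (1143, 1215): z_contact = −297.54 + 903.66 + 256.92 = 863.03 m.
Depth below ground = 1027.6 − 863.03 = 164.6 m.

164.6 m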